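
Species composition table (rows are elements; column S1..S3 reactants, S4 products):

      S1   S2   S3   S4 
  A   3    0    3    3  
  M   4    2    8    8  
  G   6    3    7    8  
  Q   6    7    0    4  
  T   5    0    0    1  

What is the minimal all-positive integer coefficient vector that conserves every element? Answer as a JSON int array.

Coefficients: [1, 2, 4, 5]

A: 1·3+2·0+4·3 = 15 | 5·3 = 15
M: 1·4+2·2+4·8 = 40 | 5·8 = 40
G: 1·6+2·3+4·7 = 40 | 5·8 = 40
Q: 1·6+2·7+4·0 = 20 | 5·4 = 20
T: 1·5+2·0+4·0 = 5 | 5·1 = 5
gcd(1,2,4,5) = 1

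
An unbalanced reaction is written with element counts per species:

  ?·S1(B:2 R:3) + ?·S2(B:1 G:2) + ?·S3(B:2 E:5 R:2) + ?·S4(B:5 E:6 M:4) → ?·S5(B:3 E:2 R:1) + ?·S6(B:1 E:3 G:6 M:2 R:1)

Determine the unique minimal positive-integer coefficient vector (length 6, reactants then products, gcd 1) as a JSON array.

B: 1·2+6·1+2·2+1·5 = 17 | 5·3+2·1 = 17
E: 1·0+6·0+2·5+1·6 = 16 | 5·2+2·3 = 16
G: 1·0+6·2+2·0+1·0 = 12 | 5·0+2·6 = 12
M: 1·0+6·0+2·0+1·4 = 4 | 5·0+2·2 = 4
R: 1·3+6·0+2·2+1·0 = 7 | 5·1+2·1 = 7
gcd(1,6,2,1,5,2) = 1

Coefficients: [1, 6, 2, 1, 5, 2]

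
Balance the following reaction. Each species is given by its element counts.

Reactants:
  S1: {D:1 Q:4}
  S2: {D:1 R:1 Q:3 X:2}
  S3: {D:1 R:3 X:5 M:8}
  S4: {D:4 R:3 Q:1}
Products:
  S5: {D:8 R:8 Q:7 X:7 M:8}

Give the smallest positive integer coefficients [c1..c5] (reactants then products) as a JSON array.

D: 2·1+3·1+3·1+4·4 = 24 | 3·8 = 24
R: 2·0+3·1+3·3+4·3 = 24 | 3·8 = 24
Q: 2·4+3·3+3·0+4·1 = 21 | 3·7 = 21
X: 2·0+3·2+3·5+4·0 = 21 | 3·7 = 21
M: 2·0+3·0+3·8+4·0 = 24 | 3·8 = 24
gcd(2,3,3,4,3) = 1

Coefficients: [2, 3, 3, 4, 3]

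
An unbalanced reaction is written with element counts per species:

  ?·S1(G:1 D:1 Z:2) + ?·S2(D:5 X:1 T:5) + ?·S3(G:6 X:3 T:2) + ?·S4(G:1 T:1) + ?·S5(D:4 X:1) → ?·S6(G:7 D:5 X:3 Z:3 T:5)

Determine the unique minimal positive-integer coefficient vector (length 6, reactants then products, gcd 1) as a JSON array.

Coefficients: [6, 2, 3, 4, 1, 4]

G: 6·1+2·0+3·6+4·1+1·0 = 28 | 4·7 = 28
D: 6·1+2·5+3·0+4·0+1·4 = 20 | 4·5 = 20
X: 6·0+2·1+3·3+4·0+1·1 = 12 | 4·3 = 12
Z: 6·2+2·0+3·0+4·0+1·0 = 12 | 4·3 = 12
T: 6·0+2·5+3·2+4·1+1·0 = 20 | 4·5 = 20
gcd(6,2,3,4,1,4) = 1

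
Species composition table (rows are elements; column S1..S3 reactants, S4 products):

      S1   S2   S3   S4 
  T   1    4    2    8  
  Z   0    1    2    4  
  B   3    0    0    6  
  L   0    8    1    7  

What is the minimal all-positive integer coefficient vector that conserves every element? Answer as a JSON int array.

T: 6·1+2·4+5·2 = 24 | 3·8 = 24
Z: 6·0+2·1+5·2 = 12 | 3·4 = 12
B: 6·3+2·0+5·0 = 18 | 3·6 = 18
L: 6·0+2·8+5·1 = 21 | 3·7 = 21
gcd(6,2,5,3) = 1

Coefficients: [6, 2, 5, 3]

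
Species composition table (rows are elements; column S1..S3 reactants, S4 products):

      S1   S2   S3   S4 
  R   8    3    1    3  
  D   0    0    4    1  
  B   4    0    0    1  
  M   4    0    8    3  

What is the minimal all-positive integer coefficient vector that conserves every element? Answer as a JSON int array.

R: 1·8+1·3+1·1 = 12 | 4·3 = 12
D: 1·0+1·0+1·4 = 4 | 4·1 = 4
B: 1·4+1·0+1·0 = 4 | 4·1 = 4
M: 1·4+1·0+1·8 = 12 | 4·3 = 12
gcd(1,1,1,4) = 1

Coefficients: [1, 1, 1, 4]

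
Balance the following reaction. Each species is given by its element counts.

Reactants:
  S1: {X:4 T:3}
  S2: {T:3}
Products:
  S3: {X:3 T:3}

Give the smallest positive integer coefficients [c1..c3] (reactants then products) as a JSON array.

X: 3·4+1·0 = 12 | 4·3 = 12
T: 3·3+1·3 = 12 | 4·3 = 12
gcd(3,1,4) = 1

Coefficients: [3, 1, 4]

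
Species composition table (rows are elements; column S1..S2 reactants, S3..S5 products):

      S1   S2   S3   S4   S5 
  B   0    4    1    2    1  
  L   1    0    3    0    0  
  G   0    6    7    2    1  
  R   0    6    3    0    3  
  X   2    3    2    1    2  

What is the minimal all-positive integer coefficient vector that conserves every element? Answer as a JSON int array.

B: 3·0+3·4 = 12 | 1·1+3·2+5·1 = 12
L: 3·1+3·0 = 3 | 1·3+3·0+5·0 = 3
G: 3·0+3·6 = 18 | 1·7+3·2+5·1 = 18
R: 3·0+3·6 = 18 | 1·3+3·0+5·3 = 18
X: 3·2+3·3 = 15 | 1·2+3·1+5·2 = 15
gcd(3,3,1,3,5) = 1

Coefficients: [3, 3, 1, 3, 5]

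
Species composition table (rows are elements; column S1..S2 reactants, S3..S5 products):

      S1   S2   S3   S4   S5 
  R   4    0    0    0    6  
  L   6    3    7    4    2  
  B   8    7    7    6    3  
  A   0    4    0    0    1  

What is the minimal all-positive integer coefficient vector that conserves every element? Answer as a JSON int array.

R: 6·4+1·0 = 24 | 1·0+6·0+4·6 = 24
L: 6·6+1·3 = 39 | 1·7+6·4+4·2 = 39
B: 6·8+1·7 = 55 | 1·7+6·6+4·3 = 55
A: 6·0+1·4 = 4 | 1·0+6·0+4·1 = 4
gcd(6,1,1,6,4) = 1

Coefficients: [6, 1, 1, 6, 4]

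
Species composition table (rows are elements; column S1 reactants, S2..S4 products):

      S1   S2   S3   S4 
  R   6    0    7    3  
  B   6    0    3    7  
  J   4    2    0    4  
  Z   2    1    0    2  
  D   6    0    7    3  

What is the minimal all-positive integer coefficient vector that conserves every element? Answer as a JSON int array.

Coefficients: [5, 4, 3, 3]

R: 5·6 = 30 | 4·0+3·7+3·3 = 30
B: 5·6 = 30 | 4·0+3·3+3·7 = 30
J: 5·4 = 20 | 4·2+3·0+3·4 = 20
Z: 5·2 = 10 | 4·1+3·0+3·2 = 10
D: 5·6 = 30 | 4·0+3·7+3·3 = 30
gcd(5,4,3,3) = 1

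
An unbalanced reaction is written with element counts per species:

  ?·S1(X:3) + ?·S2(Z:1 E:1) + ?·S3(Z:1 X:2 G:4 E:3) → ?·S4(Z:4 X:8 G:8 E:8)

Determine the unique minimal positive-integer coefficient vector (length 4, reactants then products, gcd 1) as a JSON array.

Z: 4·0+6·1+6·1 = 12 | 3·4 = 12
X: 4·3+6·0+6·2 = 24 | 3·8 = 24
G: 4·0+6·0+6·4 = 24 | 3·8 = 24
E: 4·0+6·1+6·3 = 24 | 3·8 = 24
gcd(4,6,6,3) = 1

Coefficients: [4, 6, 6, 3]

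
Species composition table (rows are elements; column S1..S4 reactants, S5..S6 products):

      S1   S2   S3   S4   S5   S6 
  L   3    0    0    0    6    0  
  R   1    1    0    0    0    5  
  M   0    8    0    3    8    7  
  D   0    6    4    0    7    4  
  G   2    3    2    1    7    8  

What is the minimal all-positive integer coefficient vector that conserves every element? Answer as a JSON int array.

Coefficients: [4, 1, 3, 5, 2, 1]

L: 4·3+1·0+3·0+5·0 = 12 | 2·6+1·0 = 12
R: 4·1+1·1+3·0+5·0 = 5 | 2·0+1·5 = 5
M: 4·0+1·8+3·0+5·3 = 23 | 2·8+1·7 = 23
D: 4·0+1·6+3·4+5·0 = 18 | 2·7+1·4 = 18
G: 4·2+1·3+3·2+5·1 = 22 | 2·7+1·8 = 22
gcd(4,1,3,5,2,1) = 1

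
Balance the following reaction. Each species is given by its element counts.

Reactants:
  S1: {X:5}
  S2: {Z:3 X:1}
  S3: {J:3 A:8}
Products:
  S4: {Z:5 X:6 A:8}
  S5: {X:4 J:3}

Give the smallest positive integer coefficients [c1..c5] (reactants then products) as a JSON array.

Z: 5·0+5·3+3·0 = 15 | 3·5+3·0 = 15
X: 5·5+5·1+3·0 = 30 | 3·6+3·4 = 30
J: 5·0+5·0+3·3 = 9 | 3·0+3·3 = 9
A: 5·0+5·0+3·8 = 24 | 3·8+3·0 = 24
gcd(5,5,3,3,3) = 1

Coefficients: [5, 5, 3, 3, 3]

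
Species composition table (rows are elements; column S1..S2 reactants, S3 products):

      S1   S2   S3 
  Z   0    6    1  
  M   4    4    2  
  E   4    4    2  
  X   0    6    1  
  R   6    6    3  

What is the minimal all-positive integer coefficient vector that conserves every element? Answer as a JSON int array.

Z: 2·0+1·6 = 6 | 6·1 = 6
M: 2·4+1·4 = 12 | 6·2 = 12
E: 2·4+1·4 = 12 | 6·2 = 12
X: 2·0+1·6 = 6 | 6·1 = 6
R: 2·6+1·6 = 18 | 6·3 = 18
gcd(2,1,6) = 1

Coefficients: [2, 1, 6]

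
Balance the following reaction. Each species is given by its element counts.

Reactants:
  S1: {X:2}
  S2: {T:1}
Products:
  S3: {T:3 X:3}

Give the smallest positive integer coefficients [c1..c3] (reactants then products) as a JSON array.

Coefficients: [3, 6, 2]

T: 3·0+6·1 = 6 | 2·3 = 6
X: 3·2+6·0 = 6 | 2·3 = 6
gcd(3,6,2) = 1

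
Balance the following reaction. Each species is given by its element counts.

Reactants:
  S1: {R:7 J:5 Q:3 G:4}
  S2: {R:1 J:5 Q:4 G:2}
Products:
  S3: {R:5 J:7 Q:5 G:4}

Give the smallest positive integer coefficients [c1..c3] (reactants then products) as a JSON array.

R: 3·7+4·1 = 25 | 5·5 = 25
J: 3·5+4·5 = 35 | 5·7 = 35
Q: 3·3+4·4 = 25 | 5·5 = 25
G: 3·4+4·2 = 20 | 5·4 = 20
gcd(3,4,5) = 1

Coefficients: [3, 4, 5]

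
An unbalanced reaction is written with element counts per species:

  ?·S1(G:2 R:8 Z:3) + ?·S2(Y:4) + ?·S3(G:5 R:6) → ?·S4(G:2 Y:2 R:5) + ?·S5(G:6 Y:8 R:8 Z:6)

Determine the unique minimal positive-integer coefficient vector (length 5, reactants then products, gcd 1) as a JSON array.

Coefficients: [2, 4, 2, 4, 1]

G: 2·2+4·0+2·5 = 14 | 4·2+1·6 = 14
Y: 2·0+4·4+2·0 = 16 | 4·2+1·8 = 16
R: 2·8+4·0+2·6 = 28 | 4·5+1·8 = 28
Z: 2·3+4·0+2·0 = 6 | 4·0+1·6 = 6
gcd(2,4,2,4,1) = 1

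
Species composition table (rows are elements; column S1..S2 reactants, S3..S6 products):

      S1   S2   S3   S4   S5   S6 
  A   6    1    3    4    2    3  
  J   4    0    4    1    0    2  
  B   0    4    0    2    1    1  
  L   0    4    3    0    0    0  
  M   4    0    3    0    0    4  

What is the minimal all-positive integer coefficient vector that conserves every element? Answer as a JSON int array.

A: 6·6+3·1 = 39 | 4·3+2·4+5·2+3·3 = 39
J: 6·4+3·0 = 24 | 4·4+2·1+5·0+3·2 = 24
B: 6·0+3·4 = 12 | 4·0+2·2+5·1+3·1 = 12
L: 6·0+3·4 = 12 | 4·3+2·0+5·0+3·0 = 12
M: 6·4+3·0 = 24 | 4·3+2·0+5·0+3·4 = 24
gcd(6,3,4,2,5,3) = 1

Coefficients: [6, 3, 4, 2, 5, 3]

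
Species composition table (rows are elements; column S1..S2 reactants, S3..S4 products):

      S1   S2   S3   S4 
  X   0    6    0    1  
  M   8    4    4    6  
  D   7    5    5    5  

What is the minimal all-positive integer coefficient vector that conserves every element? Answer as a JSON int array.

Coefficients: [5, 1, 2, 6]

X: 5·0+1·6 = 6 | 2·0+6·1 = 6
M: 5·8+1·4 = 44 | 2·4+6·6 = 44
D: 5·7+1·5 = 40 | 2·5+6·5 = 40
gcd(5,1,2,6) = 1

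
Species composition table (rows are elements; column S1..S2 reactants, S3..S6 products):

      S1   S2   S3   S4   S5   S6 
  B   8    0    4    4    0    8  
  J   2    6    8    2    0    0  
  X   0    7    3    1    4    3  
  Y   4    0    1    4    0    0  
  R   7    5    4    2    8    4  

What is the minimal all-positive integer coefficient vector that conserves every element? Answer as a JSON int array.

B: 5·8+5·0 = 40 | 4·4+4·4+4·0+1·8 = 40
J: 5·2+5·6 = 40 | 4·8+4·2+4·0+1·0 = 40
X: 5·0+5·7 = 35 | 4·3+4·1+4·4+1·3 = 35
Y: 5·4+5·0 = 20 | 4·1+4·4+4·0+1·0 = 20
R: 5·7+5·5 = 60 | 4·4+4·2+4·8+1·4 = 60
gcd(5,5,4,4,4,1) = 1

Coefficients: [5, 5, 4, 4, 4, 1]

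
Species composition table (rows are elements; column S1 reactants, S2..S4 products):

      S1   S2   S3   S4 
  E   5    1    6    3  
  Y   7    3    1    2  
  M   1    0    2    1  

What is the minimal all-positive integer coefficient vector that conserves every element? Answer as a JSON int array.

E: 3·5 = 15 | 6·1+1·6+1·3 = 15
Y: 3·7 = 21 | 6·3+1·1+1·2 = 21
M: 3·1 = 3 | 6·0+1·2+1·1 = 3
gcd(3,6,1,1) = 1

Coefficients: [3, 6, 1, 1]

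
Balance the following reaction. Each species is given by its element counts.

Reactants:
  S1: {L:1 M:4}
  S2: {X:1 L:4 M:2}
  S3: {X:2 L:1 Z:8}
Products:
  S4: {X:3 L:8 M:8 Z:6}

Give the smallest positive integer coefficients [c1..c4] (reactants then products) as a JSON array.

X: 5·0+6·1+3·2 = 12 | 4·3 = 12
L: 5·1+6·4+3·1 = 32 | 4·8 = 32
M: 5·4+6·2+3·0 = 32 | 4·8 = 32
Z: 5·0+6·0+3·8 = 24 | 4·6 = 24
gcd(5,6,3,4) = 1

Coefficients: [5, 6, 3, 4]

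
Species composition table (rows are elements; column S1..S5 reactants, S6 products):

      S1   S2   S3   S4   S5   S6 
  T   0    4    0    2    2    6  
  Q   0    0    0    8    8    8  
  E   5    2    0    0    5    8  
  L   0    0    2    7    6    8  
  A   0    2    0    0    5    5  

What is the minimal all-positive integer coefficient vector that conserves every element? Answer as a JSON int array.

T: 3·0+5·4+4·0+2·2+3·2 = 30 | 5·6 = 30
Q: 3·0+5·0+4·0+2·8+3·8 = 40 | 5·8 = 40
E: 3·5+5·2+4·0+2·0+3·5 = 40 | 5·8 = 40
L: 3·0+5·0+4·2+2·7+3·6 = 40 | 5·8 = 40
A: 3·0+5·2+4·0+2·0+3·5 = 25 | 5·5 = 25
gcd(3,5,4,2,3,5) = 1

Coefficients: [3, 5, 4, 2, 3, 5]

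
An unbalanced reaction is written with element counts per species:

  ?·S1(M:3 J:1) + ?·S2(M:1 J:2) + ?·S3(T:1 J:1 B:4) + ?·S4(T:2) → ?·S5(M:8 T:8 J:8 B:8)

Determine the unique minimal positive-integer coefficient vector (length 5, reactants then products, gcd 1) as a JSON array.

Coefficients: [2, 2, 2, 3, 1]

M: 2·3+2·1+2·0+3·0 = 8 | 1·8 = 8
T: 2·0+2·0+2·1+3·2 = 8 | 1·8 = 8
J: 2·1+2·2+2·1+3·0 = 8 | 1·8 = 8
B: 2·0+2·0+2·4+3·0 = 8 | 1·8 = 8
gcd(2,2,2,3,1) = 1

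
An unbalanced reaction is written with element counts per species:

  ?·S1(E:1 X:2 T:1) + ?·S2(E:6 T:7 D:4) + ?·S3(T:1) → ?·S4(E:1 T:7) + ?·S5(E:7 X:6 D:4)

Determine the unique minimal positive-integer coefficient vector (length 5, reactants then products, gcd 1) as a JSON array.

Coefficients: [3, 1, 4, 2, 1]

E: 3·1+1·6+4·0 = 9 | 2·1+1·7 = 9
X: 3·2+1·0+4·0 = 6 | 2·0+1·6 = 6
T: 3·1+1·7+4·1 = 14 | 2·7+1·0 = 14
D: 3·0+1·4+4·0 = 4 | 2·0+1·4 = 4
gcd(3,1,4,2,1) = 1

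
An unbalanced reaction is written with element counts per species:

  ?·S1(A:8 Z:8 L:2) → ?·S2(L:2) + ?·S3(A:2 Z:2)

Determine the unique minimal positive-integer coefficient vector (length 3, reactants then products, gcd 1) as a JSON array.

Coefficients: [1, 1, 4]

A: 1·8 = 8 | 1·0+4·2 = 8
Z: 1·8 = 8 | 1·0+4·2 = 8
L: 1·2 = 2 | 1·2+4·0 = 2
gcd(1,1,4) = 1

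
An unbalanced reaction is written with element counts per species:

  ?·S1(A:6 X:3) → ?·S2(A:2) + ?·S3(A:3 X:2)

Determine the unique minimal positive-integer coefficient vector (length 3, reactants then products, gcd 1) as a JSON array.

A: 4·6 = 24 | 3·2+6·3 = 24
X: 4·3 = 12 | 3·0+6·2 = 12
gcd(4,3,6) = 1

Coefficients: [4, 3, 6]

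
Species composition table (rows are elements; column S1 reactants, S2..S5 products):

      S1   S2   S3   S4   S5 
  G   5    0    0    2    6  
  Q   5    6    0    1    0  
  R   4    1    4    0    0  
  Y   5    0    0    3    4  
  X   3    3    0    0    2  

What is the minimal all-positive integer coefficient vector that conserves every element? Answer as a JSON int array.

G: 6·5 = 30 | 4·0+5·0+6·2+3·6 = 30
Q: 6·5 = 30 | 4·6+5·0+6·1+3·0 = 30
R: 6·4 = 24 | 4·1+5·4+6·0+3·0 = 24
Y: 6·5 = 30 | 4·0+5·0+6·3+3·4 = 30
X: 6·3 = 18 | 4·3+5·0+6·0+3·2 = 18
gcd(6,4,5,6,3) = 1

Coefficients: [6, 4, 5, 6, 3]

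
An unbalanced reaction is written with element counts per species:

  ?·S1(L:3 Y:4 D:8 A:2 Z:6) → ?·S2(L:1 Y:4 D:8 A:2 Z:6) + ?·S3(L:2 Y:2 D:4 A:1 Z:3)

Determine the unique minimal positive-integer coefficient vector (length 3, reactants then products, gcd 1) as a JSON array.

Coefficients: [3, 1, 4]

L: 3·3 = 9 | 1·1+4·2 = 9
Y: 3·4 = 12 | 1·4+4·2 = 12
D: 3·8 = 24 | 1·8+4·4 = 24
A: 3·2 = 6 | 1·2+4·1 = 6
Z: 3·6 = 18 | 1·6+4·3 = 18
gcd(3,1,4) = 1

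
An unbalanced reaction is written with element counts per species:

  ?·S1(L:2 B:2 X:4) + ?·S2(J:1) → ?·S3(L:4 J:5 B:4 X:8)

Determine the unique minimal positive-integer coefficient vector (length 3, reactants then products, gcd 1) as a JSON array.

Coefficients: [2, 5, 1]

L: 2·2+5·0 = 4 | 1·4 = 4
J: 2·0+5·1 = 5 | 1·5 = 5
B: 2·2+5·0 = 4 | 1·4 = 4
X: 2·4+5·0 = 8 | 1·8 = 8
gcd(2,5,1) = 1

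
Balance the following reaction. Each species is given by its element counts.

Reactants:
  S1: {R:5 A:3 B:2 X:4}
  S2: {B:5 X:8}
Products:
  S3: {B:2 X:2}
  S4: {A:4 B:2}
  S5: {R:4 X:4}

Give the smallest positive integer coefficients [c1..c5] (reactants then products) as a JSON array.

Coefficients: [4, 2, 6, 3, 5]

R: 4·5+2·0 = 20 | 6·0+3·0+5·4 = 20
A: 4·3+2·0 = 12 | 6·0+3·4+5·0 = 12
B: 4·2+2·5 = 18 | 6·2+3·2+5·0 = 18
X: 4·4+2·8 = 32 | 6·2+3·0+5·4 = 32
gcd(4,2,6,3,5) = 1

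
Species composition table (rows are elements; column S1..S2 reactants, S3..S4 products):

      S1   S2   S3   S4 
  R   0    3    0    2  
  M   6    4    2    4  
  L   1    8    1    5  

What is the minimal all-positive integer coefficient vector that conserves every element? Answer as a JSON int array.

R: 3·0+4·3 = 12 | 5·0+6·2 = 12
M: 3·6+4·4 = 34 | 5·2+6·4 = 34
L: 3·1+4·8 = 35 | 5·1+6·5 = 35
gcd(3,4,5,6) = 1

Coefficients: [3, 4, 5, 6]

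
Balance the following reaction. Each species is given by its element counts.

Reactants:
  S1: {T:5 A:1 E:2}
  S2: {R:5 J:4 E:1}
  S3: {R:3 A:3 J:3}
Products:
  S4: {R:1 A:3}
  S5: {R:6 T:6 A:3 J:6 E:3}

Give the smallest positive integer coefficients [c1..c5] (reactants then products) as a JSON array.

Coefficients: [6, 3, 6, 3, 5]

R: 6·0+3·5+6·3 = 33 | 3·1+5·6 = 33
T: 6·5+3·0+6·0 = 30 | 3·0+5·6 = 30
A: 6·1+3·0+6·3 = 24 | 3·3+5·3 = 24
J: 6·0+3·4+6·3 = 30 | 3·0+5·6 = 30
E: 6·2+3·1+6·0 = 15 | 3·0+5·3 = 15
gcd(6,3,6,3,5) = 1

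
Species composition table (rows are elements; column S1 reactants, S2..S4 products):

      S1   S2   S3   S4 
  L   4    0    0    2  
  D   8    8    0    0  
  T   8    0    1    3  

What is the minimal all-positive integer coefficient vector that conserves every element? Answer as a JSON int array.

L: 1·4 = 4 | 1·0+2·0+2·2 = 4
D: 1·8 = 8 | 1·8+2·0+2·0 = 8
T: 1·8 = 8 | 1·0+2·1+2·3 = 8
gcd(1,1,2,2) = 1

Coefficients: [1, 1, 2, 2]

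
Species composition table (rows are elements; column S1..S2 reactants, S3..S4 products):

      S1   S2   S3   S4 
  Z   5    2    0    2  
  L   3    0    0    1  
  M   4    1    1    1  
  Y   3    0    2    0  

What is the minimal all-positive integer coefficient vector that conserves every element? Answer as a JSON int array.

Coefficients: [2, 1, 3, 6]

Z: 2·5+1·2 = 12 | 3·0+6·2 = 12
L: 2·3+1·0 = 6 | 3·0+6·1 = 6
M: 2·4+1·1 = 9 | 3·1+6·1 = 9
Y: 2·3+1·0 = 6 | 3·2+6·0 = 6
gcd(2,1,3,6) = 1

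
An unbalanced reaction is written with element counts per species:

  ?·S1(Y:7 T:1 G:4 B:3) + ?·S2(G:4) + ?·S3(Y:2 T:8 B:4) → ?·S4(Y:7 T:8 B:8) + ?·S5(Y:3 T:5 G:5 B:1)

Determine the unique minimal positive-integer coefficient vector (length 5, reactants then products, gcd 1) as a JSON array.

Y: 4·7+1·0+6·2 = 40 | 4·7+4·3 = 40
T: 4·1+1·0+6·8 = 52 | 4·8+4·5 = 52
G: 4·4+1·4+6·0 = 20 | 4·0+4·5 = 20
B: 4·3+1·0+6·4 = 36 | 4·8+4·1 = 36
gcd(4,1,6,4,4) = 1

Coefficients: [4, 1, 6, 4, 4]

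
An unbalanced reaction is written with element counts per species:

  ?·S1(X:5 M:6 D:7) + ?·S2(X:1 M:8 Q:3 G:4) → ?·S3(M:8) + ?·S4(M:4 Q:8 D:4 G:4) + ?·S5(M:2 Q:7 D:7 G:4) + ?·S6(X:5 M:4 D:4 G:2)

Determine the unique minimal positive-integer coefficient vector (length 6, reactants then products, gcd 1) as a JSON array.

Coefficients: [5, 5, 5, 1, 1, 6]

X: 5·5+5·1 = 30 | 5·0+1·0+1·0+6·5 = 30
M: 5·6+5·8 = 70 | 5·8+1·4+1·2+6·4 = 70
Q: 5·0+5·3 = 15 | 5·0+1·8+1·7+6·0 = 15
D: 5·7+5·0 = 35 | 5·0+1·4+1·7+6·4 = 35
G: 5·0+5·4 = 20 | 5·0+1·4+1·4+6·2 = 20
gcd(5,5,5,1,1,6) = 1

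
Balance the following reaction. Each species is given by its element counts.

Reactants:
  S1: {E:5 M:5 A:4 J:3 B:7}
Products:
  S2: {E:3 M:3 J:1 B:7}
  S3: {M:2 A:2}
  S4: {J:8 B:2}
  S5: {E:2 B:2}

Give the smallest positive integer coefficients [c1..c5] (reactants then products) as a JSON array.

E: 3·5 = 15 | 1·3+6·0+1·0+6·2 = 15
M: 3·5 = 15 | 1·3+6·2+1·0+6·0 = 15
A: 3·4 = 12 | 1·0+6·2+1·0+6·0 = 12
J: 3·3 = 9 | 1·1+6·0+1·8+6·0 = 9
B: 3·7 = 21 | 1·7+6·0+1·2+6·2 = 21
gcd(3,1,6,1,6) = 1

Coefficients: [3, 1, 6, 1, 6]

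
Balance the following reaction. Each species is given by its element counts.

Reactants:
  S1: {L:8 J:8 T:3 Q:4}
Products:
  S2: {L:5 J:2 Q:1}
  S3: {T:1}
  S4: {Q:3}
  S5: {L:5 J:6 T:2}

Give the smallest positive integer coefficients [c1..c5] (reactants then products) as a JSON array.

Coefficients: [5, 2, 3, 6, 6]

L: 5·8 = 40 | 2·5+3·0+6·0+6·5 = 40
J: 5·8 = 40 | 2·2+3·0+6·0+6·6 = 40
T: 5·3 = 15 | 2·0+3·1+6·0+6·2 = 15
Q: 5·4 = 20 | 2·1+3·0+6·3+6·0 = 20
gcd(5,2,3,6,6) = 1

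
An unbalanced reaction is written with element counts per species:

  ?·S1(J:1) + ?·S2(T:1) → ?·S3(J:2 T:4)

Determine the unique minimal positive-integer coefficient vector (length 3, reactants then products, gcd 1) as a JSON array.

Coefficients: [2, 4, 1]

J: 2·1+4·0 = 2 | 1·2 = 2
T: 2·0+4·1 = 4 | 1·4 = 4
gcd(2,4,1) = 1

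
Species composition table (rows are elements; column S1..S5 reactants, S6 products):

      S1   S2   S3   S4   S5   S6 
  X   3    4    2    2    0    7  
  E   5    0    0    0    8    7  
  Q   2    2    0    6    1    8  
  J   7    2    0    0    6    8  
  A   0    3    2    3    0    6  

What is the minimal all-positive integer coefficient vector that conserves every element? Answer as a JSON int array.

Coefficients: [2, 5, 3, 5, 4, 6]

X: 2·3+5·4+3·2+5·2+4·0 = 42 | 6·7 = 42
E: 2·5+5·0+3·0+5·0+4·8 = 42 | 6·7 = 42
Q: 2·2+5·2+3·0+5·6+4·1 = 48 | 6·8 = 48
J: 2·7+5·2+3·0+5·0+4·6 = 48 | 6·8 = 48
A: 2·0+5·3+3·2+5·3+4·0 = 36 | 6·6 = 36
gcd(2,5,3,5,4,6) = 1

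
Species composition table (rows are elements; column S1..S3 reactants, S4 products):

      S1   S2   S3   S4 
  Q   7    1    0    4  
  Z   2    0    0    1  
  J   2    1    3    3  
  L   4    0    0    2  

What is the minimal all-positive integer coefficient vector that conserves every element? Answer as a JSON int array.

Q: 1·7+1·1+1·0 = 8 | 2·4 = 8
Z: 1·2+1·0+1·0 = 2 | 2·1 = 2
J: 1·2+1·1+1·3 = 6 | 2·3 = 6
L: 1·4+1·0+1·0 = 4 | 2·2 = 4
gcd(1,1,1,2) = 1

Coefficients: [1, 1, 1, 2]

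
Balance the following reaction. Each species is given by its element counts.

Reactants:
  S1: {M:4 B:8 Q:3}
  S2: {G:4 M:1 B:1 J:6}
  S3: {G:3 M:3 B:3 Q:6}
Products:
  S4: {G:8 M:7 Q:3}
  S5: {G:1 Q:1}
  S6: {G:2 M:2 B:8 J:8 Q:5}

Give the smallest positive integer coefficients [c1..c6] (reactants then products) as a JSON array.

G: 1·0+4·4+4·3 = 28 | 2·8+6·1+3·2 = 28
M: 1·4+4·1+4·3 = 20 | 2·7+6·0+3·2 = 20
B: 1·8+4·1+4·3 = 24 | 2·0+6·0+3·8 = 24
J: 1·0+4·6+4·0 = 24 | 2·0+6·0+3·8 = 24
Q: 1·3+4·0+4·6 = 27 | 2·3+6·1+3·5 = 27
gcd(1,4,4,2,6,3) = 1

Coefficients: [1, 4, 4, 2, 6, 3]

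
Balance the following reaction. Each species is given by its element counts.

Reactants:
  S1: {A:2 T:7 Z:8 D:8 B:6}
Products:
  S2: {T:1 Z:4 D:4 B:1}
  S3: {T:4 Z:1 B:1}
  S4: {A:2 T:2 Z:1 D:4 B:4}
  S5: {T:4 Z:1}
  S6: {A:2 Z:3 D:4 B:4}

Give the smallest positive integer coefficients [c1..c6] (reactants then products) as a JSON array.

A: 5·2 = 10 | 5·0+5·0+1·2+2·0+4·2 = 10
T: 5·7 = 35 | 5·1+5·4+1·2+2·4+4·0 = 35
Z: 5·8 = 40 | 5·4+5·1+1·1+2·1+4·3 = 40
D: 5·8 = 40 | 5·4+5·0+1·4+2·0+4·4 = 40
B: 5·6 = 30 | 5·1+5·1+1·4+2·0+4·4 = 30
gcd(5,5,5,1,2,4) = 1

Coefficients: [5, 5, 5, 1, 2, 4]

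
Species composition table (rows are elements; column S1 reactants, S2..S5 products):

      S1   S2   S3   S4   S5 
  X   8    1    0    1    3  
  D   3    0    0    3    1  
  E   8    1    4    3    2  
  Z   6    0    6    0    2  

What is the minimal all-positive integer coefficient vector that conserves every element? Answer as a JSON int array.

X: 3·8 = 24 | 5·1+1·0+1·1+6·3 = 24
D: 3·3 = 9 | 5·0+1·0+1·3+6·1 = 9
E: 3·8 = 24 | 5·1+1·4+1·3+6·2 = 24
Z: 3·6 = 18 | 5·0+1·6+1·0+6·2 = 18
gcd(3,5,1,1,6) = 1

Coefficients: [3, 5, 1, 1, 6]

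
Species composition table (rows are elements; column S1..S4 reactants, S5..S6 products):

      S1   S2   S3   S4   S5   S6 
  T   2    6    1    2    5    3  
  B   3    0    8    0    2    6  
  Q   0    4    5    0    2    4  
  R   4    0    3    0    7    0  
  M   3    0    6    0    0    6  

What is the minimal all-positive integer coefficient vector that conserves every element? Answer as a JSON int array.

T: 4·2+3·6+4·1+4·2 = 38 | 4·5+6·3 = 38
B: 4·3+3·0+4·8+4·0 = 44 | 4·2+6·6 = 44
Q: 4·0+3·4+4·5+4·0 = 32 | 4·2+6·4 = 32
R: 4·4+3·0+4·3+4·0 = 28 | 4·7+6·0 = 28
M: 4·3+3·0+4·6+4·0 = 36 | 4·0+6·6 = 36
gcd(4,3,4,4,4,6) = 1

Coefficients: [4, 3, 4, 4, 4, 6]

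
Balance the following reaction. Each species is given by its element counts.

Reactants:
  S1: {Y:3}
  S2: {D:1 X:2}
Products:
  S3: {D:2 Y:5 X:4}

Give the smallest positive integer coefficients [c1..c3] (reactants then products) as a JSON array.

Coefficients: [5, 6, 3]

D: 5·0+6·1 = 6 | 3·2 = 6
Y: 5·3+6·0 = 15 | 3·5 = 15
X: 5·0+6·2 = 12 | 3·4 = 12
gcd(5,6,3) = 1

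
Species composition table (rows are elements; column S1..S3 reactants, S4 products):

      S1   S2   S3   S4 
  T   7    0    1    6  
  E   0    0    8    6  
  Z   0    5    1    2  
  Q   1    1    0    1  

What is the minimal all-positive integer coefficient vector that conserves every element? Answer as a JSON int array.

Coefficients: [3, 1, 3, 4]

T: 3·7+1·0+3·1 = 24 | 4·6 = 24
E: 3·0+1·0+3·8 = 24 | 4·6 = 24
Z: 3·0+1·5+3·1 = 8 | 4·2 = 8
Q: 3·1+1·1+3·0 = 4 | 4·1 = 4
gcd(3,1,3,4) = 1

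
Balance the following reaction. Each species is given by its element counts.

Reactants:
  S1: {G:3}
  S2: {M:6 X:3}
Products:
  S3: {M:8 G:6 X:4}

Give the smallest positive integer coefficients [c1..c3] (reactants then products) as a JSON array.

Coefficients: [6, 4, 3]

M: 6·0+4·6 = 24 | 3·8 = 24
G: 6·3+4·0 = 18 | 3·6 = 18
X: 6·0+4·3 = 12 | 3·4 = 12
gcd(6,4,3) = 1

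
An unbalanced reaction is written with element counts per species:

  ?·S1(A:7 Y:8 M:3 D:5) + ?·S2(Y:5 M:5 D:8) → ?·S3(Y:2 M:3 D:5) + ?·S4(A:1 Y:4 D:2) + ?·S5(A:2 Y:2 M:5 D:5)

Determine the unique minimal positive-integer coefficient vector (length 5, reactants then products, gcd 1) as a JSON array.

A: 1·7+2·0 = 7 | 1·0+3·1+2·2 = 7
Y: 1·8+2·5 = 18 | 1·2+3·4+2·2 = 18
M: 1·3+2·5 = 13 | 1·3+3·0+2·5 = 13
D: 1·5+2·8 = 21 | 1·5+3·2+2·5 = 21
gcd(1,2,1,3,2) = 1

Coefficients: [1, 2, 1, 3, 2]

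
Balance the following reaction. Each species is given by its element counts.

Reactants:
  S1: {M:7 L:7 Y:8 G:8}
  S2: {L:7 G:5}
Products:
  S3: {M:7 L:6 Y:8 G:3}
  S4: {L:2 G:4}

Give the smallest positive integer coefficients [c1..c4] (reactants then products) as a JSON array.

M: 3·7+1·0 = 21 | 3·7+5·0 = 21
L: 3·7+1·7 = 28 | 3·6+5·2 = 28
Y: 3·8+1·0 = 24 | 3·8+5·0 = 24
G: 3·8+1·5 = 29 | 3·3+5·4 = 29
gcd(3,1,3,5) = 1

Coefficients: [3, 1, 3, 5]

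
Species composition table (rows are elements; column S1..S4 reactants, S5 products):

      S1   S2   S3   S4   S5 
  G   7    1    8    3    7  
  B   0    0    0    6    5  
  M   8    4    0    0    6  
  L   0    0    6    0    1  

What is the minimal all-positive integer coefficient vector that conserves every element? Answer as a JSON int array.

Coefficients: [2, 5, 1, 5, 6]

G: 2·7+5·1+1·8+5·3 = 42 | 6·7 = 42
B: 2·0+5·0+1·0+5·6 = 30 | 6·5 = 30
M: 2·8+5·4+1·0+5·0 = 36 | 6·6 = 36
L: 2·0+5·0+1·6+5·0 = 6 | 6·1 = 6
gcd(2,5,1,5,6) = 1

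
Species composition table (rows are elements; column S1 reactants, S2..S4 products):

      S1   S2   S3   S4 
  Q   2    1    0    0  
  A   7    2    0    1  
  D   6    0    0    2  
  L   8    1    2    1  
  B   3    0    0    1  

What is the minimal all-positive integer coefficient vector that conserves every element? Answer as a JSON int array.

Q: 2·2 = 4 | 4·1+3·0+6·0 = 4
A: 2·7 = 14 | 4·2+3·0+6·1 = 14
D: 2·6 = 12 | 4·0+3·0+6·2 = 12
L: 2·8 = 16 | 4·1+3·2+6·1 = 16
B: 2·3 = 6 | 4·0+3·0+6·1 = 6
gcd(2,4,3,6) = 1

Coefficients: [2, 4, 3, 6]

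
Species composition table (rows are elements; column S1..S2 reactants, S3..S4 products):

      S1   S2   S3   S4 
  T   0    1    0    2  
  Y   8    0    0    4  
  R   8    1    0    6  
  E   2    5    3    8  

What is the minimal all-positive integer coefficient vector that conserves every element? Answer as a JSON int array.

Coefficients: [1, 4, 2, 2]

T: 1·0+4·1 = 4 | 2·0+2·2 = 4
Y: 1·8+4·0 = 8 | 2·0+2·4 = 8
R: 1·8+4·1 = 12 | 2·0+2·6 = 12
E: 1·2+4·5 = 22 | 2·3+2·8 = 22
gcd(1,4,2,2) = 1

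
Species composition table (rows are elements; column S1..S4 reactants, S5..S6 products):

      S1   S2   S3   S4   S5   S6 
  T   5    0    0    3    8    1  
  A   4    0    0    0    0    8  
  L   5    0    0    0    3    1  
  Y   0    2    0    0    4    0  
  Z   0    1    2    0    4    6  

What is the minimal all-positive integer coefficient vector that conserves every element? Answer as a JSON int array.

T: 2·5+6·0+6·0+5·3 = 25 | 3·8+1·1 = 25
A: 2·4+6·0+6·0+5·0 = 8 | 3·0+1·8 = 8
L: 2·5+6·0+6·0+5·0 = 10 | 3·3+1·1 = 10
Y: 2·0+6·2+6·0+5·0 = 12 | 3·4+1·0 = 12
Z: 2·0+6·1+6·2+5·0 = 18 | 3·4+1·6 = 18
gcd(2,6,6,5,3,1) = 1

Coefficients: [2, 6, 6, 5, 3, 1]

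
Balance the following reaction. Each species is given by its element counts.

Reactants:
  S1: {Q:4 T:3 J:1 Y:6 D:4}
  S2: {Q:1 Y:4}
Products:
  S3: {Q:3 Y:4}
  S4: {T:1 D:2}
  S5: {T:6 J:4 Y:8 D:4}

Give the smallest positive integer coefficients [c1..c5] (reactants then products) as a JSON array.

Q: 4·4+2·1 = 18 | 6·3+6·0+1·0 = 18
T: 4·3+2·0 = 12 | 6·0+6·1+1·6 = 12
J: 4·1+2·0 = 4 | 6·0+6·0+1·4 = 4
Y: 4·6+2·4 = 32 | 6·4+6·0+1·8 = 32
D: 4·4+2·0 = 16 | 6·0+6·2+1·4 = 16
gcd(4,2,6,6,1) = 1

Coefficients: [4, 2, 6, 6, 1]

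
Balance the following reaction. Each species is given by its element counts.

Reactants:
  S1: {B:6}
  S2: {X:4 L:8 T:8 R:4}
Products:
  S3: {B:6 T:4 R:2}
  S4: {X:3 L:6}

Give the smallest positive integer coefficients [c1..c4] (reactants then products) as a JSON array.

Coefficients: [6, 3, 6, 4]

B: 6·6+3·0 = 36 | 6·6+4·0 = 36
X: 6·0+3·4 = 12 | 6·0+4·3 = 12
L: 6·0+3·8 = 24 | 6·0+4·6 = 24
T: 6·0+3·8 = 24 | 6·4+4·0 = 24
R: 6·0+3·4 = 12 | 6·2+4·0 = 12
gcd(6,3,6,4) = 1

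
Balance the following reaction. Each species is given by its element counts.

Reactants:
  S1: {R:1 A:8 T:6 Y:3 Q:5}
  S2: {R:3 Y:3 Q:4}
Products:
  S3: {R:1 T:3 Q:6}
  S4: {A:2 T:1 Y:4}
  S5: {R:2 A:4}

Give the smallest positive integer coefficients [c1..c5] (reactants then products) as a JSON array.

Coefficients: [4, 4, 6, 6, 5]

R: 4·1+4·3 = 16 | 6·1+6·0+5·2 = 16
A: 4·8+4·0 = 32 | 6·0+6·2+5·4 = 32
T: 4·6+4·0 = 24 | 6·3+6·1+5·0 = 24
Y: 4·3+4·3 = 24 | 6·0+6·4+5·0 = 24
Q: 4·5+4·4 = 36 | 6·6+6·0+5·0 = 36
gcd(4,4,6,6,5) = 1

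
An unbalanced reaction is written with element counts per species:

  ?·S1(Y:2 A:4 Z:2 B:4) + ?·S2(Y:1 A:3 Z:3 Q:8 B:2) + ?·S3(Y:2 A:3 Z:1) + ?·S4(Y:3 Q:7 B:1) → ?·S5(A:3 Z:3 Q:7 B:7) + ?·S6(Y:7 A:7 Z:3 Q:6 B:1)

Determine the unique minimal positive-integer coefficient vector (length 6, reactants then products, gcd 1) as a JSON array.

Y: 4·2+3·1+4·2+3·3 = 28 | 3·0+4·7 = 28
A: 4·4+3·3+4·3+3·0 = 37 | 3·3+4·7 = 37
Z: 4·2+3·3+4·1+3·0 = 21 | 3·3+4·3 = 21
Q: 4·0+3·8+4·0+3·7 = 45 | 3·7+4·6 = 45
B: 4·4+3·2+4·0+3·1 = 25 | 3·7+4·1 = 25
gcd(4,3,4,3,3,4) = 1

Coefficients: [4, 3, 4, 3, 3, 4]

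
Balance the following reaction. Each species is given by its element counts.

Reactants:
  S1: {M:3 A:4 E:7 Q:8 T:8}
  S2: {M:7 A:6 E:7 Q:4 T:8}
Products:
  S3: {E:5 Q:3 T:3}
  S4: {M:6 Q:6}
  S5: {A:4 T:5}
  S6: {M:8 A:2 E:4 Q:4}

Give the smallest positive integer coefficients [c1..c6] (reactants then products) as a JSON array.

Coefficients: [3, 3, 6, 1, 6, 3]

M: 3·3+3·7 = 30 | 6·0+1·6+6·0+3·8 = 30
A: 3·4+3·6 = 30 | 6·0+1·0+6·4+3·2 = 30
E: 3·7+3·7 = 42 | 6·5+1·0+6·0+3·4 = 42
Q: 3·8+3·4 = 36 | 6·3+1·6+6·0+3·4 = 36
T: 3·8+3·8 = 48 | 6·3+1·0+6·5+3·0 = 48
gcd(3,3,6,1,6,3) = 1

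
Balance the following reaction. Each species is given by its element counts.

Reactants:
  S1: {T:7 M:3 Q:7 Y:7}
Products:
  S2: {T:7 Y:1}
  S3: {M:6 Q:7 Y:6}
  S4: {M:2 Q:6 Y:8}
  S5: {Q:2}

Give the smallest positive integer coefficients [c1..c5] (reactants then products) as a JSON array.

T: 6·7 = 42 | 6·7+2·0+3·0+5·0 = 42
M: 6·3 = 18 | 6·0+2·6+3·2+5·0 = 18
Q: 6·7 = 42 | 6·0+2·7+3·6+5·2 = 42
Y: 6·7 = 42 | 6·1+2·6+3·8+5·0 = 42
gcd(6,6,2,3,5) = 1

Coefficients: [6, 6, 2, 3, 5]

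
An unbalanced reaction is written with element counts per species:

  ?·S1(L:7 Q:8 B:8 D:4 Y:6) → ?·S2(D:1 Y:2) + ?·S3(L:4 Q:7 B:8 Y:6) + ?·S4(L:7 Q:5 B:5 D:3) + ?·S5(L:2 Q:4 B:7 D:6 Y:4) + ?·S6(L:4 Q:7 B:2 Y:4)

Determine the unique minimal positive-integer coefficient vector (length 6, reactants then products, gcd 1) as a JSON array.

L: 5·7 = 35 | 5·0+2·4+3·7+1·2+1·4 = 35
Q: 5·8 = 40 | 5·0+2·7+3·5+1·4+1·7 = 40
B: 5·8 = 40 | 5·0+2·8+3·5+1·7+1·2 = 40
D: 5·4 = 20 | 5·1+2·0+3·3+1·6+1·0 = 20
Y: 5·6 = 30 | 5·2+2·6+3·0+1·4+1·4 = 30
gcd(5,5,2,3,1,1) = 1

Coefficients: [5, 5, 2, 3, 1, 1]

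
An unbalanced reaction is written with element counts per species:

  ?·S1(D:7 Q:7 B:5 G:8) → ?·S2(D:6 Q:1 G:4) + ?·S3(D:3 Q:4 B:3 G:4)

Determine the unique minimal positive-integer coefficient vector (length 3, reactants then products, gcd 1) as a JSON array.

D: 3·7 = 21 | 1·6+5·3 = 21
Q: 3·7 = 21 | 1·1+5·4 = 21
B: 3·5 = 15 | 1·0+5·3 = 15
G: 3·8 = 24 | 1·4+5·4 = 24
gcd(3,1,5) = 1

Coefficients: [3, 1, 5]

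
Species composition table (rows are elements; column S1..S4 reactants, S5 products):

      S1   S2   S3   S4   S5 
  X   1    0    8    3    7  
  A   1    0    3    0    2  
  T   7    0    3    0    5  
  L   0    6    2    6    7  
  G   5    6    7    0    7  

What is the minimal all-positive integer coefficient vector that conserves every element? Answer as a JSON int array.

X: 3·1+1·0+3·8+5·3 = 42 | 6·7 = 42
A: 3·1+1·0+3·3+5·0 = 12 | 6·2 = 12
T: 3·7+1·0+3·3+5·0 = 30 | 6·5 = 30
L: 3·0+1·6+3·2+5·6 = 42 | 6·7 = 42
G: 3·5+1·6+3·7+5·0 = 42 | 6·7 = 42
gcd(3,1,3,5,6) = 1

Coefficients: [3, 1, 3, 5, 6]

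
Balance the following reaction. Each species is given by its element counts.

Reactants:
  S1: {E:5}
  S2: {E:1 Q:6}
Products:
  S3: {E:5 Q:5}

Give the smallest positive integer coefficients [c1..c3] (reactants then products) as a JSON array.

E: 5·5+5·1 = 30 | 6·5 = 30
Q: 5·0+5·6 = 30 | 6·5 = 30
gcd(5,5,6) = 1

Coefficients: [5, 5, 6]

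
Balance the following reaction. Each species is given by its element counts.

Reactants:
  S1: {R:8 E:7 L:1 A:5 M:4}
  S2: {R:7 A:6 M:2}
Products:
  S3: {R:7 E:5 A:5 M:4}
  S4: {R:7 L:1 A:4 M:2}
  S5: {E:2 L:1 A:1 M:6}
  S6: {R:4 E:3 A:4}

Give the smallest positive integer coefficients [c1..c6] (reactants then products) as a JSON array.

Coefficients: [6, 6, 5, 5, 1, 5]

R: 6·8+6·7 = 90 | 5·7+5·7+1·0+5·4 = 90
E: 6·7+6·0 = 42 | 5·5+5·0+1·2+5·3 = 42
L: 6·1+6·0 = 6 | 5·0+5·1+1·1+5·0 = 6
A: 6·5+6·6 = 66 | 5·5+5·4+1·1+5·4 = 66
M: 6·4+6·2 = 36 | 5·4+5·2+1·6+5·0 = 36
gcd(6,6,5,5,1,5) = 1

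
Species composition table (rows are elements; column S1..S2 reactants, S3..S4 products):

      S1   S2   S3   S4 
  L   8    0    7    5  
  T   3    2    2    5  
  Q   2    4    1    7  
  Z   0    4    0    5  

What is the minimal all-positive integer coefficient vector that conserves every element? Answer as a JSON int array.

Coefficients: [6, 5, 4, 4]

L: 6·8+5·0 = 48 | 4·7+4·5 = 48
T: 6·3+5·2 = 28 | 4·2+4·5 = 28
Q: 6·2+5·4 = 32 | 4·1+4·7 = 32
Z: 6·0+5·4 = 20 | 4·0+4·5 = 20
gcd(6,5,4,4) = 1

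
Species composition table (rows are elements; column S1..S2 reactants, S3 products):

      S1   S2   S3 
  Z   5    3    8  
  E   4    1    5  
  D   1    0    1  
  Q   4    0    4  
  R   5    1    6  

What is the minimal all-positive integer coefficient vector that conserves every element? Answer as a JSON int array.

Coefficients: [1, 1, 1]

Z: 1·5+1·3 = 8 | 1·8 = 8
E: 1·4+1·1 = 5 | 1·5 = 5
D: 1·1+1·0 = 1 | 1·1 = 1
Q: 1·4+1·0 = 4 | 1·4 = 4
R: 1·5+1·1 = 6 | 1·6 = 6
gcd(1,1,1) = 1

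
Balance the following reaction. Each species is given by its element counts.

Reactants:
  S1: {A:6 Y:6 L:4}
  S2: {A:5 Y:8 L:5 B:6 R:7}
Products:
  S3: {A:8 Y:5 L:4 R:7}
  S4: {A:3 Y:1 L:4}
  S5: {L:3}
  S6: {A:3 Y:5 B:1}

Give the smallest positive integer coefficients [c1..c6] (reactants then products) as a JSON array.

A: 5·6+1·5 = 35 | 1·8+3·3+3·0+6·3 = 35
Y: 5·6+1·8 = 38 | 1·5+3·1+3·0+6·5 = 38
L: 5·4+1·5 = 25 | 1·4+3·4+3·3+6·0 = 25
B: 5·0+1·6 = 6 | 1·0+3·0+3·0+6·1 = 6
R: 5·0+1·7 = 7 | 1·7+3·0+3·0+6·0 = 7
gcd(5,1,1,3,3,6) = 1

Coefficients: [5, 1, 1, 3, 3, 6]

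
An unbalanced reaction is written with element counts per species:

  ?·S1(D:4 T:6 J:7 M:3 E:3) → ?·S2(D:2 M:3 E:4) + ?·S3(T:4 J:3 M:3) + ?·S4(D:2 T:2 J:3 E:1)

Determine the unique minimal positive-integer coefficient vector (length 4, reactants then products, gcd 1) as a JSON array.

D: 3·4 = 12 | 1·2+2·0+5·2 = 12
T: 3·6 = 18 | 1·0+2·4+5·2 = 18
J: 3·7 = 21 | 1·0+2·3+5·3 = 21
M: 3·3 = 9 | 1·3+2·3+5·0 = 9
E: 3·3 = 9 | 1·4+2·0+5·1 = 9
gcd(3,1,2,5) = 1

Coefficients: [3, 1, 2, 5]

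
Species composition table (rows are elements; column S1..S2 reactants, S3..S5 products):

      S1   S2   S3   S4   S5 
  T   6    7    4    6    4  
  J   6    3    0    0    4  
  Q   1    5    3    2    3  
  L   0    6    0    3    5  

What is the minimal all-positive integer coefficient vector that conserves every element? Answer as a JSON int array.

T: 1·6+6·7 = 48 | 3·4+2·6+6·4 = 48
J: 1·6+6·3 = 24 | 3·0+2·0+6·4 = 24
Q: 1·1+6·5 = 31 | 3·3+2·2+6·3 = 31
L: 1·0+6·6 = 36 | 3·0+2·3+6·5 = 36
gcd(1,6,3,2,6) = 1

Coefficients: [1, 6, 3, 2, 6]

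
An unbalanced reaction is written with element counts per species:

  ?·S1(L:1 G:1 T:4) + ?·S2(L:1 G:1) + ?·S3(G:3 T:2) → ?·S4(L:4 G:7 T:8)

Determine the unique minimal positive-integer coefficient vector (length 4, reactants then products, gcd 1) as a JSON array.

L: 3·1+5·1+2·0 = 8 | 2·4 = 8
G: 3·1+5·1+2·3 = 14 | 2·7 = 14
T: 3·4+5·0+2·2 = 16 | 2·8 = 16
gcd(3,5,2,2) = 1

Coefficients: [3, 5, 2, 2]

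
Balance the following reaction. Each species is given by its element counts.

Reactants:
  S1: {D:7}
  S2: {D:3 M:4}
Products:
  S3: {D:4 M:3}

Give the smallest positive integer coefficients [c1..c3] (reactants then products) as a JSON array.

Coefficients: [1, 3, 4]

D: 1·7+3·3 = 16 | 4·4 = 16
M: 1·0+3·4 = 12 | 4·3 = 12
gcd(1,3,4) = 1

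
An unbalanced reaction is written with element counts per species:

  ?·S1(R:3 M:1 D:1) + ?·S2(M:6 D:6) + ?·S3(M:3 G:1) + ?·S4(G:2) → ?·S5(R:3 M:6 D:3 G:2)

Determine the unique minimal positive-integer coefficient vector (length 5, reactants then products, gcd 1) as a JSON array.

Coefficients: [6, 2, 6, 3, 6]

R: 6·3+2·0+6·0+3·0 = 18 | 6·3 = 18
M: 6·1+2·6+6·3+3·0 = 36 | 6·6 = 36
D: 6·1+2·6+6·0+3·0 = 18 | 6·3 = 18
G: 6·0+2·0+6·1+3·2 = 12 | 6·2 = 12
gcd(6,2,6,3,6) = 1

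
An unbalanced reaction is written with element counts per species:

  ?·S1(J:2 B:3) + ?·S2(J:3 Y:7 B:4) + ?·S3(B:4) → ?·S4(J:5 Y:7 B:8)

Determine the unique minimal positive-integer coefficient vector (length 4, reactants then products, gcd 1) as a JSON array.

J: 4·2+4·3+1·0 = 20 | 4·5 = 20
Y: 4·0+4·7+1·0 = 28 | 4·7 = 28
B: 4·3+4·4+1·4 = 32 | 4·8 = 32
gcd(4,4,1,4) = 1

Coefficients: [4, 4, 1, 4]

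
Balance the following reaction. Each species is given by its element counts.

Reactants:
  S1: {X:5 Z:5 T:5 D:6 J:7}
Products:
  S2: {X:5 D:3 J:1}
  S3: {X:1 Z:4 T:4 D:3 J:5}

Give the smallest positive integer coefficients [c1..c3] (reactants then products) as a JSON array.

X: 4·5 = 20 | 3·5+5·1 = 20
Z: 4·5 = 20 | 3·0+5·4 = 20
T: 4·5 = 20 | 3·0+5·4 = 20
D: 4·6 = 24 | 3·3+5·3 = 24
J: 4·7 = 28 | 3·1+5·5 = 28
gcd(4,3,5) = 1

Coefficients: [4, 3, 5]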